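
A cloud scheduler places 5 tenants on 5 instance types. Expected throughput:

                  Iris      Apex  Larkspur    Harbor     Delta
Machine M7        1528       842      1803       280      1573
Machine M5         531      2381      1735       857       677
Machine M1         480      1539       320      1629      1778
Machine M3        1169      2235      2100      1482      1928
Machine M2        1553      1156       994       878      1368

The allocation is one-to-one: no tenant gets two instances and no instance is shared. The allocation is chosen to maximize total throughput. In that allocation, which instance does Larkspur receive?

Optimal: Iris→Machine M2 (1553 ops/s), Apex→Machine M5 (2381 ops/s), Larkspur→Machine M7 (1803 ops/s), Harbor→Machine M1 (1629 ops/s), Delta→Machine M3 (1928 ops/s) — total 1553+2381+1803+1629+1928 = 9294 ops/s.
Max-entry greedy (repeatedly take the single best remaining cell) gives 8092 ops/s, worse by 1202.
Next-best assignment: Iris→Machine M2, Apex→Machine M5, Larkspur→Machine M3, Harbor→Machine M1, Delta→Machine M7 = 9236 ops/s.
Larkspur's own top instance is Machine M3 (2100 ops/s), but forcing Larkspur→Machine M3 and reassigning the rest optimally gives only 9236 ops/s — worse by 58.

Larkspur receives Machine M7.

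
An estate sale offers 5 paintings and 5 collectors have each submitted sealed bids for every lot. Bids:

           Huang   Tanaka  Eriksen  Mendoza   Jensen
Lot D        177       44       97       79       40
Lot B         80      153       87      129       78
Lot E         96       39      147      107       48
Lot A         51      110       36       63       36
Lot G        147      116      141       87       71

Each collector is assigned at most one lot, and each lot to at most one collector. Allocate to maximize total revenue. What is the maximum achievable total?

Max total: $634

Optimal: Huang→Lot D ($177), Tanaka→Lot A ($110), Eriksen→Lot E ($147), Mendoza→Lot B ($129), Jensen→Lot G ($71) — total 177+110+147+129+71 = $634.
Max-entry greedy (repeatedly take the single best remaining cell) gives $600, worse by 34.
Swapping Tanaka↔Eriksen (Tanaka→Lot E $39, Eriksen→Lot A $36) loses 182.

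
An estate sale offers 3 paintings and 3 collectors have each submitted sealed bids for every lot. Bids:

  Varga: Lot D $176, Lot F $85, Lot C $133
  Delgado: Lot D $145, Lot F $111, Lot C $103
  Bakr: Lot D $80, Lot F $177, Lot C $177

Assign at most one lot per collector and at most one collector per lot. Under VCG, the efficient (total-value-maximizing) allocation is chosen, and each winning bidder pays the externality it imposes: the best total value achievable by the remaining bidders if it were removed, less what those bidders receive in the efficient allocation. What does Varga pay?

Varga pays $34.

Efficient allocation: Varga→Lot D ($176), Delgado→Lot F ($111), Bakr→Lot C ($177); total welfare W = $464.
Varga receives Lot D at value $176, so the others get W − 176 = $288.
Without Varga: best allocation of the remaining 2 bidders over all 3 lots is Delgado→Lot D ($145), Bakr→Lot F ($177), total $322.
VCG payment = (others' best without Varga) − (others' welfare with Varga) = 322 − 288 = $34.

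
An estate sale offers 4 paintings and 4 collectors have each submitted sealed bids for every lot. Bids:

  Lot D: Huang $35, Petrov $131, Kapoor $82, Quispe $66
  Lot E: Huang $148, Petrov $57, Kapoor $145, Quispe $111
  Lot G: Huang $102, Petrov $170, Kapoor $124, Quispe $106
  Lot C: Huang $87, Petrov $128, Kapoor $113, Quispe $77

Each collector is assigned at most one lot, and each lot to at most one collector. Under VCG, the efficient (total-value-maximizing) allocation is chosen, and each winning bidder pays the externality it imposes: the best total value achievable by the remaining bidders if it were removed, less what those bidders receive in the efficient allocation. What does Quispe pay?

Quispe pays $39.

Efficient allocation: Huang→Lot E ($148), Petrov→Lot D ($131), Kapoor→Lot C ($113), Quispe→Lot G ($106); total welfare W = $498.
Quispe receives Lot G at value $106, so the others get W − 106 = $392.
Without Quispe: best allocation of the remaining 3 bidders over all 4 lots is Huang→Lot E ($148), Petrov→Lot G ($170), Kapoor→Lot C ($113), total $431.
VCG payment = (others' best without Quispe) − (others' welfare with Quispe) = 431 − 392 = $39.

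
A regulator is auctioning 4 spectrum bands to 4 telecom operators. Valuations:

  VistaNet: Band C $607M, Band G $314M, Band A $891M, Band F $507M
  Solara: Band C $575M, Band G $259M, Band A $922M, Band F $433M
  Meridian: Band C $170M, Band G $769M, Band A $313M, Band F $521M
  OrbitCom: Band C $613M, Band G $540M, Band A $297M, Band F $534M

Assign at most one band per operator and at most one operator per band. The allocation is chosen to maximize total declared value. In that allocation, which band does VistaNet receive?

Optimal: VistaNet→Band C ($607M), Solara→Band A ($922M), Meridian→Band G ($769M), OrbitCom→Band F ($534M) — total 607+922+769+534 = $2832M.
Column-greedy (each band in turn goes to its best remaining operator) gives $2811M, worse by 21.
Next-best assignment: VistaNet→Band F, Solara→Band A, Meridian→Band G, OrbitCom→Band C = $2811M.
No other one-to-one assignment exceeds $2832M.
VistaNet's own top band is Band A ($891M), but forcing VistaNet→Band A and reassigning the rest optimally gives only $2769M — worse by 63.

VistaNet receives Band C.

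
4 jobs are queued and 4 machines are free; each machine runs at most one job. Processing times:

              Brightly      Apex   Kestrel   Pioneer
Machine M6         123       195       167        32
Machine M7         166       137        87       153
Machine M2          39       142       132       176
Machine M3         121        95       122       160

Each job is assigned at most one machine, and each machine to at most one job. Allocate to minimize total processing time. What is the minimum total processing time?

Optimal: Brightly→Machine M2 (39 min), Apex→Machine M3 (95 min), Kestrel→Machine M7 (87 min), Pioneer→Machine M6 (32 min) — total 39+95+87+32 = 253 min.
Every other assignment is strictly worse.

Min total: 253 min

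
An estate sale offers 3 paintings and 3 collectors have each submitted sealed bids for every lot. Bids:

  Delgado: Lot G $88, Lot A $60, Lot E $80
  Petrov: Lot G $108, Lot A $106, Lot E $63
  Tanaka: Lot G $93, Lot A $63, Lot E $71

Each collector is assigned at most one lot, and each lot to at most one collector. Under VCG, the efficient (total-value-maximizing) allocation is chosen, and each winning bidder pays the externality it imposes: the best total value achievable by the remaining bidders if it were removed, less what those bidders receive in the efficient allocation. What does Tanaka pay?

Tanaka pays $8.

Efficient allocation: Delgado→Lot E ($80), Petrov→Lot A ($106), Tanaka→Lot G ($93); total welfare W = $279.
Tanaka receives Lot G at value $93, so the others get W − 93 = $186.
Without Tanaka: best allocation of the remaining 2 bidders over all 3 lots is Delgado→Lot G ($88), Petrov→Lot A ($106), total $194.
VCG payment = (others' best without Tanaka) − (others' welfare with Tanaka) = 194 − 186 = $8.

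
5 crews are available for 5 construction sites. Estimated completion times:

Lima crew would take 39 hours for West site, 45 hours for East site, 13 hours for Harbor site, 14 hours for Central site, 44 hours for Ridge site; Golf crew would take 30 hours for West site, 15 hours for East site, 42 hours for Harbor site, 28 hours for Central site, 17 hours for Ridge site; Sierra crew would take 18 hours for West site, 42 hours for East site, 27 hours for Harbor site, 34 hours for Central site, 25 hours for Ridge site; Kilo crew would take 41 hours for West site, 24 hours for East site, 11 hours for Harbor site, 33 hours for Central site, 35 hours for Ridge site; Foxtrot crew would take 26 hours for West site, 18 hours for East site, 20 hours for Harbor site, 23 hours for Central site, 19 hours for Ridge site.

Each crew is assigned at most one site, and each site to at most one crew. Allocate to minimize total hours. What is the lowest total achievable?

Optimal: Lima crew→Central site (14 hours), Golf crew→East site (15 hours), Sierra crew→West site (18 hours), Kilo crew→Harbor site (11 hours), Foxtrot crew→Ridge site (19 hours) — total 14+15+18+11+19 = 77 hours.
Row-greedy (each crew in turn takes its cheapest remaining site) gives 98 hours, worse by 21.
Swapping Foxtrot crew↔Sierra crew (Foxtrot crew→West site 26 hours, Sierra crew→Ridge site 25 hours) adds 14.
Every other assignment is strictly worse.

Min total: 77 hours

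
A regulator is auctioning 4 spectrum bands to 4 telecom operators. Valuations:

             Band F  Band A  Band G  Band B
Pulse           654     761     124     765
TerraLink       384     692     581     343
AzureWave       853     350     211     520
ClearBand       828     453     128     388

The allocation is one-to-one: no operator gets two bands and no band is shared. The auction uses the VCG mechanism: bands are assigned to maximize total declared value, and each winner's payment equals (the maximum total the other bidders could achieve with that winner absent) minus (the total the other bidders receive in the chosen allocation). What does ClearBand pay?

ClearBand pays $448M.

Efficient allocation: Pulse→Band A ($761M), TerraLink→Band G ($581M), AzureWave→Band B ($520M), ClearBand→Band F ($828M); total welfare W = $2690M.
ClearBand receives Band F at value $828M, so the others get W − 828 = $1862M.
Without ClearBand: best allocation of the remaining 3 bidders over all 4 bands is Pulse→Band B ($765M), TerraLink→Band A ($692M), AzureWave→Band F ($853M), total $2310M.
VCG payment = (others' best without ClearBand) − (others' welfare with ClearBand) = 2310 − 1862 = $448M.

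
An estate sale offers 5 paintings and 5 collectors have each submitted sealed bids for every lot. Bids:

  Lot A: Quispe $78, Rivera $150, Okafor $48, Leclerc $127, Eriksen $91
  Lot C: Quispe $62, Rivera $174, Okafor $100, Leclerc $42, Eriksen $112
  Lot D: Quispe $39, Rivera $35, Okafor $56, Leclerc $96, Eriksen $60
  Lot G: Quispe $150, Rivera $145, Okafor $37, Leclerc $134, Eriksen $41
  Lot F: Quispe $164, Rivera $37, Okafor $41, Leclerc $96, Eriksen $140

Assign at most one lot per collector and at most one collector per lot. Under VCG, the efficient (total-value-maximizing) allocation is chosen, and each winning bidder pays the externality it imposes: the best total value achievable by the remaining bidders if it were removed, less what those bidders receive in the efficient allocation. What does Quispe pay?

Quispe pays $27.

Efficient allocation: Quispe→Lot G ($150), Rivera→Lot C ($174), Okafor→Lot D ($56), Leclerc→Lot A ($127), Eriksen→Lot F ($140); total welfare W = $647.
Quispe receives Lot G at value $150, so the others get W − 150 = $497.
Without Quispe: best allocation of the remaining 4 bidders over all 5 lots is Rivera→Lot A ($150), Okafor→Lot C ($100), Leclerc→Lot G ($134), Eriksen→Lot F ($140), total $524.
VCG payment = (others' best without Quispe) − (others' welfare with Quispe) = 524 − 497 = $27.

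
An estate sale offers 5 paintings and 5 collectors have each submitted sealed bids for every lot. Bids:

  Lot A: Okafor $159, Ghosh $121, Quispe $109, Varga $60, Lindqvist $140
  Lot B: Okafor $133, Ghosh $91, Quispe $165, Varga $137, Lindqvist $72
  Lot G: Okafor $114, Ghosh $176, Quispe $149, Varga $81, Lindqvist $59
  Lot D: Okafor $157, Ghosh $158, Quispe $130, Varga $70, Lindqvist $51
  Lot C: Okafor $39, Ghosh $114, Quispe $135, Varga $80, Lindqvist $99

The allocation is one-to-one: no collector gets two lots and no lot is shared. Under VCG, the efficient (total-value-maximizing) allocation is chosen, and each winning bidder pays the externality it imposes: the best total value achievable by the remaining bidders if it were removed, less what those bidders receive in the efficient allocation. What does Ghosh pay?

Efficient allocation: Okafor→Lot D ($157), Ghosh→Lot G ($176), Quispe→Lot C ($135), Varga→Lot B ($137), Lindqvist→Lot A ($140); total welfare W = $745.
Ghosh receives Lot G at value $176, so the others get W − 176 = $569.
Without Ghosh: best allocation of the remaining 4 bidders over all 5 lots is Okafor→Lot D ($157), Quispe→Lot G ($149), Varga→Lot B ($137), Lindqvist→Lot A ($140), total $583.
VCG payment = (others' best without Ghosh) − (others' welfare with Ghosh) = 583 − 569 = $14.

Ghosh pays $14.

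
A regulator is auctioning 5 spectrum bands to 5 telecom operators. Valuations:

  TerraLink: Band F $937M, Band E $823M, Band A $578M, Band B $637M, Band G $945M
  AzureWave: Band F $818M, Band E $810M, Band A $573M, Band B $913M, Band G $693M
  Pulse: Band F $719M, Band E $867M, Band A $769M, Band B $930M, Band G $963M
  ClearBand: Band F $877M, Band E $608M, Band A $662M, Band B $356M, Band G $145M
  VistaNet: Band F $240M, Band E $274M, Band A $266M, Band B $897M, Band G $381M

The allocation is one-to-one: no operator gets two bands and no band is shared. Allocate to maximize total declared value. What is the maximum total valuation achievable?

Max total: $4298M

Optimal: TerraLink→Band G ($945M), AzureWave→Band E ($810M), Pulse→Band A ($769M), ClearBand→Band F ($877M), VistaNet→Band B ($897M) — total 945+810+769+877+897 = $4298M.
Max-entry greedy (repeatedly take the single best remaining cell) gives $3749M, worse by 549.
Next-best assignment: TerraLink→Band F, AzureWave→Band E, Pulse→Band G, ClearBand→Band A, VistaNet→Band B = $4269M.
Swapping AzureWave↔Pulse (AzureWave→Band A $573M, Pulse→Band E $867M) loses 139.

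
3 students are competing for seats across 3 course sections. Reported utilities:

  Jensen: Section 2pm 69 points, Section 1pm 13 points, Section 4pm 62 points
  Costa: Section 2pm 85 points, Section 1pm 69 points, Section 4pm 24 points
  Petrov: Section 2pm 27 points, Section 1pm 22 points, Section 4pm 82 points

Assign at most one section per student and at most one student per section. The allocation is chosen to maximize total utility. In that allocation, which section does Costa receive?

Treat this as an assignment problem: match each student to one section.
Optimal: Jensen→Section 2pm (69 points), Costa→Section 1pm (69 points), Petrov→Section 4pm (82 points) — total 69+69+82 = 220 points.
Max-entry greedy (repeatedly take the single best remaining cell) gives 180 points, worse by 40.
Next-best assignment: Jensen→Section 1pm, Costa→Section 2pm, Petrov→Section 4pm = 180 points.
Costa's own top section is Section 2pm (85 points), but forcing Costa→Section 2pm and reassigning the rest optimally gives only 180 points — worse by 40.

Costa receives Section 1pm.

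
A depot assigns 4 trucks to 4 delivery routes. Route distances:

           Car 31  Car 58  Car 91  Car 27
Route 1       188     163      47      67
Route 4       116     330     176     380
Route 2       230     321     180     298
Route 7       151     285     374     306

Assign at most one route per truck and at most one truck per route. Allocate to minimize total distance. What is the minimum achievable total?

Minimum total: 648 km

Optimal: Car 31→Route 4 (116 km), Car 58→Route 7 (285 km), Car 91→Route 2 (180 km), Car 27→Route 1 (67 km) — total 116+285+180+67 = 648 km.
Column-greedy (each route in turn goes to its cheapest remaining truck) gives 746 km, worse by 98.
Next-best assignment: Car 31→Route 7, Car 58→Route 2, Car 91→Route 4, Car 27→Route 1 = 715 km.
Swapping Car 91↔Car 58 (Car 91→Route 7 374 km, Car 58→Route 2 321 km) adds 230.
No other one-to-one assignment undercuts 648 km.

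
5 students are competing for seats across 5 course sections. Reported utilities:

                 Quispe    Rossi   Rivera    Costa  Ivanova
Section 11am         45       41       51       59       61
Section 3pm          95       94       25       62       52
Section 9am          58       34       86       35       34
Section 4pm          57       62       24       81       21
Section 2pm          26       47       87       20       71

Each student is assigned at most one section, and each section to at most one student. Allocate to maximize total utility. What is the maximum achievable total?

Maximum total: 381 points

Optimal: Quispe→Section 9am (58 points), Rossi→Section 3pm (94 points), Rivera→Section 2pm (87 points), Costa→Section 4pm (81 points), Ivanova→Section 11am (61 points) — total 58+94+87+81+61 = 381 points.
Column-greedy (each section in turn goes to its best remaining student) gives 370 points, worse by 11.
Next-best assignment: Quispe→Section 11am, Rossi→Section 3pm, Rivera→Section 9am, Costa→Section 4pm, Ivanova→Section 2pm = 377 points.
Swapping Quispe↔Costa (Quispe→Section 4pm 57 points, Costa→Section 9am 35 points) loses 47.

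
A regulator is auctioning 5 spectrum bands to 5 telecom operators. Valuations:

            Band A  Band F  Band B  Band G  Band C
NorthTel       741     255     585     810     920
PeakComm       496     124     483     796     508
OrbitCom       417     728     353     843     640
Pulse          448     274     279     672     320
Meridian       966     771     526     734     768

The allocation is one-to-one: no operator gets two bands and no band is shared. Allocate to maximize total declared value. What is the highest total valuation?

Maximum total: $3769M

Optimal: NorthTel→Band C ($920M), PeakComm→Band B ($483M), OrbitCom→Band F ($728M), Pulse→Band G ($672M), Meridian→Band A ($966M) — total 920+483+728+672+966 = $3769M.
Row-greedy (each operator in turn takes its best remaining band) gives $3418M, worse by 351.
Next-best assignment: NorthTel→Band C, PeakComm→Band G, OrbitCom→Band F, Pulse→Band B, Meridian→Band A = $3689M.
Swapping Pulse↔PeakComm (Pulse→Band B $279M, PeakComm→Band G $796M) loses 80.
Checked against all permutations: $3769M is optimal.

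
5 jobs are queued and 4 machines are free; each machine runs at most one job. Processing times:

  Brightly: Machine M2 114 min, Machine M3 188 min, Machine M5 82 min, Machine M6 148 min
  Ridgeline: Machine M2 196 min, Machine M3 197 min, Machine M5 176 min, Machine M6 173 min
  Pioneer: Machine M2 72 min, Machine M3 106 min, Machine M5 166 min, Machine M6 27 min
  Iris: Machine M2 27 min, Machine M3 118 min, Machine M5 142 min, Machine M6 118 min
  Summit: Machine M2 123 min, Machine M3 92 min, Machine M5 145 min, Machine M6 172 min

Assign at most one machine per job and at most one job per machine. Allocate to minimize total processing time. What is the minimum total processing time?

Optimal: Iris→Machine M2 (27 min), Summit→Machine M3 (92 min), Brightly→Machine M5 (82 min), Pioneer→Machine M6 (27 min) — total 27+92+82+27 = 228 min.
Row-greedy (each job in turn takes its cheapest remaining machine) gives 445 min, worse by 217.
Next-best assignment: Iris→Machine M2, Summit→Machine M3, Ridgeline→Machine M5, Pioneer→Machine M6 = 322 min.
Swapping Iris↔Pioneer (Iris→Machine M6 118 min, Pioneer→Machine M2 72 min) adds 136.
Checked against all permutations: 228 min is optimal.

Min total: 228 min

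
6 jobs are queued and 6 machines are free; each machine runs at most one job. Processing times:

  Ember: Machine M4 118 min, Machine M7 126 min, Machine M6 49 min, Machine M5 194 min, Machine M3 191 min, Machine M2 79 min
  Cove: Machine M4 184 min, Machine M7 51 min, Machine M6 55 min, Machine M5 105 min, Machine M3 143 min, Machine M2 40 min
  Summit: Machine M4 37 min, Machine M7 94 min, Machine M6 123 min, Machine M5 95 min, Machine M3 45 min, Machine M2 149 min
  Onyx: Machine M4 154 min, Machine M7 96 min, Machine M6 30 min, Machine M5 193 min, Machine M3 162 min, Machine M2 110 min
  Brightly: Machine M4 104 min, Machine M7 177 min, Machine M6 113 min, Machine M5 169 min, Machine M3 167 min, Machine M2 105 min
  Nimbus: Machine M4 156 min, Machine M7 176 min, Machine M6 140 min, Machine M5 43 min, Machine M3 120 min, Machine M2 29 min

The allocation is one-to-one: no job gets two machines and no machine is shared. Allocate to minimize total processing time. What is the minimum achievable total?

Optimal: Ember→Machine M2 (79 min), Cove→Machine M7 (51 min), Summit→Machine M3 (45 min), Onyx→Machine M6 (30 min), Brightly→Machine M4 (104 min), Nimbus→Machine M5 (43 min) — total 79+51+45+30+104+43 = 352 min.
Swapping Nimbus↔Onyx (Nimbus→Machine M6 140 min, Onyx→Machine M5 193 min) adds 260.

Minimum total: 352 min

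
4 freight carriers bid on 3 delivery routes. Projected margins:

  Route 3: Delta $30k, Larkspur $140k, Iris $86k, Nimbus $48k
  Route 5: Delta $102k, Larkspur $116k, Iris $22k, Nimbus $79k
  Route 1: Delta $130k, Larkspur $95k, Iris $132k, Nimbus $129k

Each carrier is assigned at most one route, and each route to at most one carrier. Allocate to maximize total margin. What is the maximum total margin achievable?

This is the linear assignment problem.
Optimal: Larkspur→Route 3 ($140k), Delta→Route 5 ($102k), Iris→Route 1 ($132k) — total 140+102+132 = $374k.
Row-greedy (each carrier in turn takes its best remaining route) gives $292k, worse by 82.
Next-best assignment: Larkspur→Route 3, Delta→Route 5, Nimbus→Route 1 = $371k.

Maximum total: $374k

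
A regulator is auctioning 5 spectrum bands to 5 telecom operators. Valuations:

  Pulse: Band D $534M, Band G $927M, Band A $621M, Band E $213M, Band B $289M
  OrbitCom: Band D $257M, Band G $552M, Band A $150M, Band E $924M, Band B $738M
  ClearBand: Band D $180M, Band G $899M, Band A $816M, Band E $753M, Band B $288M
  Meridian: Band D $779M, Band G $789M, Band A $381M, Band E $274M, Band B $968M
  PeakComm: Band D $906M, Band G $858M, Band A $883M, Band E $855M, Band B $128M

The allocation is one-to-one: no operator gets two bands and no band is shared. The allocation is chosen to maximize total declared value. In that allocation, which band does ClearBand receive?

ClearBand receives Band A.

This is a one-to-one assignment (maximum-weight bipartite matching).
Optimal: Pulse→Band G ($927M), OrbitCom→Band E ($924M), ClearBand→Band A ($816M), Meridian→Band B ($968M), PeakComm→Band D ($906M) — total 927+924+816+968+906 = $4541M.
Next-best assignment: Pulse→Band A, OrbitCom→Band E, ClearBand→Band G, Meridian→Band B, PeakComm→Band D = $4318M.
ClearBand's own top band is Band G ($899M), but forcing ClearBand→Band G and reassigning the rest optimally gives only $4318M — worse by 223.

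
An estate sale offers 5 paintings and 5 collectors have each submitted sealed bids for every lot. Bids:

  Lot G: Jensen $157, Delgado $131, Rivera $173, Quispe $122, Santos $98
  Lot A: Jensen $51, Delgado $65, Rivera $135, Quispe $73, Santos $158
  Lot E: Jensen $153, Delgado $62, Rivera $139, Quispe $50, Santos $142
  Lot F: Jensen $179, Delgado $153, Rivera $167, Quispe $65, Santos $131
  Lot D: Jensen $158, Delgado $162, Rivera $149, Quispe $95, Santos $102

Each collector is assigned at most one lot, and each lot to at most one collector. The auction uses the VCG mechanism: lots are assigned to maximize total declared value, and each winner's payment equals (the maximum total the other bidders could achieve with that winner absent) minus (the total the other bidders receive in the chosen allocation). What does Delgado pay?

Delgado pays $8.

Efficient allocation: Jensen→Lot E ($153), Delgado→Lot D ($162), Rivera→Lot F ($167), Quispe→Lot G ($122), Santos→Lot A ($158); total welfare W = $762.
Delgado receives Lot D at value $162, so the others get W − 162 = $600.
Without Delgado: best allocation of the remaining 4 bidders over all 5 lots is Jensen→Lot F ($179), Rivera→Lot D ($149), Quispe→Lot G ($122), Santos→Lot A ($158), total $608.
VCG payment = (others' best without Delgado) − (others' welfare with Delgado) = 608 − 600 = $8.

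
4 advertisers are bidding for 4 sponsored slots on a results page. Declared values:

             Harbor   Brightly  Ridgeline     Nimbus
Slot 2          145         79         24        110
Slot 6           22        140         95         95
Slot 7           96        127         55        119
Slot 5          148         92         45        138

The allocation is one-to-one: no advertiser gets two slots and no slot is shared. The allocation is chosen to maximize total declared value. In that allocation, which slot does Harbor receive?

Optimal: Harbor→Slot 2 ($145), Brightly→Slot 7 ($127), Ridgeline→Slot 6 ($95), Nimbus→Slot 5 ($138) — total 145+127+95+138 = $505.
Max-entry greedy (repeatedly take the single best remaining cell) gives $431, worse by 74.
Swapping Brightly↔Nimbus (Brightly→Slot 5 $92, Nimbus→Slot 7 $119) loses 54.
Harbor's own top slot is Slot 5 ($148), but forcing Harbor→Slot 5 and reassigning the rest optimally gives only $480 — worse by 25.

Harbor receives Slot 2.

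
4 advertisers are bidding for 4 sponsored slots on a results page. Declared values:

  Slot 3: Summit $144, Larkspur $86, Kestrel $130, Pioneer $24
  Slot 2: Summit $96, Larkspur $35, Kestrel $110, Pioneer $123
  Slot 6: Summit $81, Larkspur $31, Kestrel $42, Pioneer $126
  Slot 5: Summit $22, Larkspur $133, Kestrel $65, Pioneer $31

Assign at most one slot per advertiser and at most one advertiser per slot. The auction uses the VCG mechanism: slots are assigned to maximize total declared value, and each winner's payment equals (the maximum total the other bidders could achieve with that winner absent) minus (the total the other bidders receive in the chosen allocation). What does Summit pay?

Efficient allocation: Summit→Slot 3 ($144), Larkspur→Slot 5 ($133), Kestrel→Slot 2 ($110), Pioneer→Slot 6 ($126); total welfare W = $513.
Summit receives Slot 3 at value $144, so the others get W − 144 = $369.
Without Summit: best allocation of the remaining 3 bidders over all 4 slots is Larkspur→Slot 5 ($133), Kestrel→Slot 3 ($130), Pioneer→Slot 6 ($126), total $389.
VCG payment = (others' best without Summit) − (others' welfare with Summit) = 389 − 369 = $20.

Summit pays $20.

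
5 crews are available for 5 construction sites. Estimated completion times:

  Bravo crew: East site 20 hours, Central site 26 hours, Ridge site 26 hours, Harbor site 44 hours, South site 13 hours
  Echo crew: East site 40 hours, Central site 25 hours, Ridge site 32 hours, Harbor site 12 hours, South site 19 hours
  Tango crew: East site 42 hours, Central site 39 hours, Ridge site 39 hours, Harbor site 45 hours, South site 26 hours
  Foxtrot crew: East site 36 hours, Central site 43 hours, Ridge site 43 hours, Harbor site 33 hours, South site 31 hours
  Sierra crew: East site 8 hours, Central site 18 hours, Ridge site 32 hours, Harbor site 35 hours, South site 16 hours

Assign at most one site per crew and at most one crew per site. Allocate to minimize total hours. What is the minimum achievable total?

Optimal: Bravo crew→Central site (26 hours), Echo crew→Harbor site (12 hours), Tango crew→South site (26 hours), Foxtrot crew→Ridge site (43 hours), Sierra crew→East site (8 hours) — total 26+12+26+43+8 = 115 hours.
Row-greedy (each crew in turn takes its cheapest remaining site) gives 132 hours, worse by 17.

Min total: 115 hours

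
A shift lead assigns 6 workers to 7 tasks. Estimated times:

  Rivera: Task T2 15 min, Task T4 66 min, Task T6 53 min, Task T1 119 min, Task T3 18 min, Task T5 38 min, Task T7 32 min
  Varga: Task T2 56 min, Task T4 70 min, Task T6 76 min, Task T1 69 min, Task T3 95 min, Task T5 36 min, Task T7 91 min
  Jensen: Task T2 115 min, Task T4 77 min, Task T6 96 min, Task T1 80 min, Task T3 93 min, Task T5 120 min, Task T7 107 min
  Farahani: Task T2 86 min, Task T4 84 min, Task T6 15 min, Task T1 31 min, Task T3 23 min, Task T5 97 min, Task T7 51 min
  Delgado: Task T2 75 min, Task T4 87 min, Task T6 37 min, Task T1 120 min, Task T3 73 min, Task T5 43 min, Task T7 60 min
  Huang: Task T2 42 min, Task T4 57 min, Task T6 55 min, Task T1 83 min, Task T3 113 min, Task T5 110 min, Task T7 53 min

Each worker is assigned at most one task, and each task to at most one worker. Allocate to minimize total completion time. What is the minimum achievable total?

Minimum total: 241 min

Optimal: Rivera→Task T2 (15 min), Varga→Task T5 (36 min), Jensen→Task T4 (77 min), Farahani→Task T3 (23 min), Delgado→Task T6 (37 min), Huang→Task T7 (53 min) — total 15+36+77+23+37+53 = 241 min.
Swapping Farahani↔Jensen (Farahani→Task T4 84 min, Jensen→Task T3 93 min) adds 77.
No other one-to-one assignment undercuts 241 min.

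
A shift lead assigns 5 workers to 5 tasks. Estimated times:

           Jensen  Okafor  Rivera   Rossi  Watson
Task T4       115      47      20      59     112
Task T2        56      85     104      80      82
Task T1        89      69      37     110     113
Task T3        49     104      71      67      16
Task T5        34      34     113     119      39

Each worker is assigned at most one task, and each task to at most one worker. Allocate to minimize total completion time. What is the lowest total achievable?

Minimum total: 202 min

Optimal: Jensen→Task T2 (56 min), Okafor→Task T5 (34 min), Rivera→Task T1 (37 min), Rossi→Task T4 (59 min), Watson→Task T3 (16 min) — total 56+34+37+59+16 = 202 min.
Min-entry greedy (repeatedly take the single cheapest remaining cell) gives 219 min, worse by 17.
Next-best assignment: Jensen→Task T5, Okafor→Task T4, Rivera→Task T1, Rossi→Task T2, Watson→Task T3 = 214 min.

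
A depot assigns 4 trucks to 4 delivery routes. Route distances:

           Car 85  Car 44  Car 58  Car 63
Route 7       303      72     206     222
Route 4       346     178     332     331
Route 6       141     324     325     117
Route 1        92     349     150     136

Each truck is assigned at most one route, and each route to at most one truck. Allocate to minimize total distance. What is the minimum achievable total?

Optimal: Car 85→Route 1 (92 km), Car 44→Route 4 (178 km), Car 58→Route 7 (206 km), Car 63→Route 6 (117 km) — total 92+178+206+117 = 593 km.
Column-greedy (each route in turn goes to its cheapest remaining truck) gives 694 km, worse by 101.
Next-best assignment: Car 85→Route 1, Car 44→Route 7, Car 58→Route 4, Car 63→Route 6 = 613 km.

Min total: 593 km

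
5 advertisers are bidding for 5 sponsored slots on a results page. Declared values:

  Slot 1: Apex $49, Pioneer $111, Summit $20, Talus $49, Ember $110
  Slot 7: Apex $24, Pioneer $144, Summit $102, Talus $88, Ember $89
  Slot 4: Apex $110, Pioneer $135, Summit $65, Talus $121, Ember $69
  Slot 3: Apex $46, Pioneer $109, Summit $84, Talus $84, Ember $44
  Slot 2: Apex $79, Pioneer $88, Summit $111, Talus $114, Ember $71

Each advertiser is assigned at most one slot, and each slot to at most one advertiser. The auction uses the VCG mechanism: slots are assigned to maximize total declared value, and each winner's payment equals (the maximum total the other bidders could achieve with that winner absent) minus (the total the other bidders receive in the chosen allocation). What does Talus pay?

Talus pays $27.

Efficient allocation: Apex→Slot 4 ($110), Pioneer→Slot 7 ($144), Summit→Slot 3 ($84), Talus→Slot 2 ($114), Ember→Slot 1 ($110); total welfare W = $562.
Talus receives Slot 2 at value $114, so the others get W − 114 = $448.
Without Talus: best allocation of the remaining 4 bidders over all 5 slots is Apex→Slot 4 ($110), Pioneer→Slot 7 ($144), Summit→Slot 2 ($111), Ember→Slot 1 ($110), total $475.
VCG payment = (others' best without Talus) − (others' welfare with Talus) = 475 − 448 = $27.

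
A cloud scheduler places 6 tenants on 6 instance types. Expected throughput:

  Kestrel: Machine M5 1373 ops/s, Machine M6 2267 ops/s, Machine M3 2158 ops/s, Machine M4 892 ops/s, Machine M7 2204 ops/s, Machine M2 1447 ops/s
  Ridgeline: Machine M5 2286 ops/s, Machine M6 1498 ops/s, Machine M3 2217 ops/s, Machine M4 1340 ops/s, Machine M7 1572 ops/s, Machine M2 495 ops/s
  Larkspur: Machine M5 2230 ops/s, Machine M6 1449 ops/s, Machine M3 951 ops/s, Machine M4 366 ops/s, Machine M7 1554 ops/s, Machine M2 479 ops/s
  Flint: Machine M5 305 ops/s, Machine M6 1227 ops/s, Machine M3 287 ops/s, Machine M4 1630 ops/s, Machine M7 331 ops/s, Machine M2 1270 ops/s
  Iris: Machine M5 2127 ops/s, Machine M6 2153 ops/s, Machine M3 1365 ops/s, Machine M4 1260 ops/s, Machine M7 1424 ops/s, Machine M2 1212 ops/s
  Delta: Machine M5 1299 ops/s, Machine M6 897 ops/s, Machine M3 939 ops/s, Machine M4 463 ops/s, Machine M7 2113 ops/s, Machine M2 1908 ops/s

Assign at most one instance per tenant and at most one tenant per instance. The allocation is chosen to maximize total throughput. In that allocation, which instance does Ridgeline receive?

Ridgeline receives Machine M3.

Optimal: Kestrel→Machine M7 (2204 ops/s), Ridgeline→Machine M3 (2217 ops/s), Larkspur→Machine M5 (2230 ops/s), Flint→Machine M4 (1630 ops/s), Iris→Machine M6 (2153 ops/s), Delta→Machine M2 (1908 ops/s) — total 2204+2217+2230+1630+2153+1908 = 12342 ops/s.
Next-best assignment: Kestrel→Machine M2, Ridgeline→Machine M3, Larkspur→Machine M5, Flint→Machine M4, Iris→Machine M6, Delta→Machine M7 = 11790 ops/s.
Checked against all permutations: 12342 ops/s is optimal.
Ridgeline's own top instance is Machine M5 (2286 ops/s), but forcing Ridgeline→Machine M5 and reassigning the rest optimally gives only 11689 ops/s — worse by 653.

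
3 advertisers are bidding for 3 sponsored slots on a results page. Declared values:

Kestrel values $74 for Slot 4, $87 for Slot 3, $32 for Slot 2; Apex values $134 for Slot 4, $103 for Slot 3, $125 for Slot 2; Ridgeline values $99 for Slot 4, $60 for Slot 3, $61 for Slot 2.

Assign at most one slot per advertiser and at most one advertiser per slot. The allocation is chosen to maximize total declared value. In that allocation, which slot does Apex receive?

Apex receives Slot 2.

Treat this as an assignment problem: match each advertiser to one slot.
Optimal: Kestrel→Slot 3 ($87), Apex→Slot 2 ($125), Ridgeline→Slot 4 ($99) — total 87+125+99 = $311.
Max-entry greedy (repeatedly take the single best remaining cell) gives $282, worse by 29.
Swapping Kestrel↔Ridgeline (Kestrel→Slot 4 $74, Ridgeline→Slot 3 $60) loses 52.
Apex's own top slot is Slot 4 ($134), but forcing Apex→Slot 4 and reassigning the rest optimally gives only $282 — worse by 29.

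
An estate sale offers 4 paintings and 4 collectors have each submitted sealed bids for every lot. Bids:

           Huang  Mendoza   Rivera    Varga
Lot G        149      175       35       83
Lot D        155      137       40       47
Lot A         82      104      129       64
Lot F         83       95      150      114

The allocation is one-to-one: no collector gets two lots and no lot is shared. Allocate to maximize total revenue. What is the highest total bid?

Optimal: Huang→Lot D ($155), Mendoza→Lot G ($175), Rivera→Lot A ($129), Varga→Lot F ($114) — total 155+175+129+114 = $573.
Max-entry greedy (repeatedly take the single best remaining cell) gives $544, worse by 29.
Next-best assignment: Huang→Lot D, Mendoza→Lot G, Rivera→Lot F, Varga→Lot A = $544.
Checked against all permutations: $573 is optimal.

Max total: $573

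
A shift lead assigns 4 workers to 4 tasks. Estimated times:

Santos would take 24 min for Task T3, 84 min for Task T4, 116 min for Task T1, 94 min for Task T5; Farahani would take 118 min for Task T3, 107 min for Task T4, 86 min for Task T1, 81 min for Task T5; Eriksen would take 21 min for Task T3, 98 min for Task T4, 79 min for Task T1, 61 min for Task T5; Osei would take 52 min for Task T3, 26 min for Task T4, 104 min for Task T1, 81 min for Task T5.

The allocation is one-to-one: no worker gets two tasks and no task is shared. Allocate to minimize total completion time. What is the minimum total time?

Min total: 197 min

Treat this as an assignment problem: match each worker to one task.
Optimal: Santos→Task T3 (24 min), Farahani→Task T1 (86 min), Eriksen→Task T5 (61 min), Osei→Task T4 (26 min) — total 24+86+61+26 = 197 min.
Checked against all permutations: 197 min is optimal.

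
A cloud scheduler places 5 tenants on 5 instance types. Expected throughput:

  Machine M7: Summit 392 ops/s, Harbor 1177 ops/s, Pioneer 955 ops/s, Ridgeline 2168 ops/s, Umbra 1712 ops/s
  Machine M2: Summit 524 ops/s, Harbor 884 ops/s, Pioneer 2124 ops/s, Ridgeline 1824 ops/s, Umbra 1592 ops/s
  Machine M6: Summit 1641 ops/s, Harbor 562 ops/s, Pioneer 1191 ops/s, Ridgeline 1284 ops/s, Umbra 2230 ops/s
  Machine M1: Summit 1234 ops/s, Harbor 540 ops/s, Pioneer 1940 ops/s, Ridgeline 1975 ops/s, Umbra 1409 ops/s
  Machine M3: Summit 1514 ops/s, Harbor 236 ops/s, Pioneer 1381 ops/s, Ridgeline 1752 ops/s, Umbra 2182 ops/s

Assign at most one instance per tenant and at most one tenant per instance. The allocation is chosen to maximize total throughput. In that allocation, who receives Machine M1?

Ridgeline receives Machine M1.

This is the linear assignment problem.
Optimal: Summit→Machine M6 (1641 ops/s), Harbor→Machine M7 (1177 ops/s), Pioneer→Machine M2 (2124 ops/s), Ridgeline→Machine M1 (1975 ops/s), Umbra→Machine M3 (2182 ops/s) — total 1641+1177+2124+1975+2182 = 9099 ops/s.
Max-entry greedy (repeatedly take the single best remaining cell) gives 8576 ops/s, worse by 523.
Swapping Ridgeline↔Umbra (Ridgeline→Machine M3 1752 ops/s, Umbra→Machine M1 1409 ops/s) loses 996.
No other one-to-one assignment exceeds 9099 ops/s.
Ridgeline's own top instance is Machine M7 (2168 ops/s), but forcing Ridgeline→Machine M7 and reassigning the rest optimally gives only 8815 ops/s — worse by 284.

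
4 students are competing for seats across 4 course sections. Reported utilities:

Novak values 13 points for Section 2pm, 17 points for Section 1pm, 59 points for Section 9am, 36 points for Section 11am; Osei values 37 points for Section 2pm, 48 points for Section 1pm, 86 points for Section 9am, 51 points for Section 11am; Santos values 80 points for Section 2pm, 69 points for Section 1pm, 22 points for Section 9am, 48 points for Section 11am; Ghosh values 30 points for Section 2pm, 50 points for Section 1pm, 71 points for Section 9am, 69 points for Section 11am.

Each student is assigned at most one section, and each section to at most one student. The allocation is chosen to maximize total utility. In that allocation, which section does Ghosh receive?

Optimal: Novak→Section 9am (59 points), Osei→Section 1pm (48 points), Santos→Section 2pm (80 points), Ghosh→Section 11am (69 points) — total 59+48+80+69 = 256 points.
Max-entry greedy (repeatedly take the single best remaining cell) gives 252 points, worse by 4.
Swapping Novak↔Santos (Novak→Section 2pm 13 points, Santos→Section 9am 22 points) loses 104.
No other one-to-one assignment exceeds 256 points.
Ghosh's own top section is Section 9am (71 points), but forcing Ghosh→Section 9am and reassigning the rest optimally gives only 235 points — worse by 21.

Ghosh receives Section 11am.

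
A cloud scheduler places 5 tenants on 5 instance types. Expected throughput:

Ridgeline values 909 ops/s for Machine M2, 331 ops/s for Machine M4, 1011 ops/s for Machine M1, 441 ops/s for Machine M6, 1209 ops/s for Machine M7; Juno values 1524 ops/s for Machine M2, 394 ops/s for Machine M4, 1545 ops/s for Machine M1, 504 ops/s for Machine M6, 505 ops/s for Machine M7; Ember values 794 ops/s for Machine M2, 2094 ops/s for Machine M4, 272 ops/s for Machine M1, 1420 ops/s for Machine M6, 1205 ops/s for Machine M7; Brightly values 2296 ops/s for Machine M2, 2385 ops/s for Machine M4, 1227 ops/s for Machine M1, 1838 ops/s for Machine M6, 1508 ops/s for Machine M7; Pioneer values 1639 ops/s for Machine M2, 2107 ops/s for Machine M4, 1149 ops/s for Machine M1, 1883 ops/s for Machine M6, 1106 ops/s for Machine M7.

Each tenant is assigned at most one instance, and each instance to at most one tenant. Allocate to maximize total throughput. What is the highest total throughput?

Optimal: Ridgeline→Machine M7 (1209 ops/s), Juno→Machine M1 (1545 ops/s), Ember→Machine M4 (2094 ops/s), Brightly→Machine M2 (2296 ops/s), Pioneer→Machine M6 (1883 ops/s) — total 1209+1545+2094+2296+1883 = 9027 ops/s.
Max-entry greedy (repeatedly take the single best remaining cell) gives 7816 ops/s, worse by 1211.

Maximum total: 9027 ops/s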